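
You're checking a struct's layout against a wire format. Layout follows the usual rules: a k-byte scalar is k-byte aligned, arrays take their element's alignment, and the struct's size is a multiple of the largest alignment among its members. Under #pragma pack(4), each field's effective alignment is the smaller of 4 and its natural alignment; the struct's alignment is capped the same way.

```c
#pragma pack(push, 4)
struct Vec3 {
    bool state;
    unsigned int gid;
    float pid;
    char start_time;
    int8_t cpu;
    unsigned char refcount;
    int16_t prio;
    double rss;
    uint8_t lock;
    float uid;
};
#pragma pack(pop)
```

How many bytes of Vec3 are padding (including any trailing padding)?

state at 0 (size 1, align 1) → ends 1
pad 3 to align 4 for gid
gid at 4 (size 4, align 4) → ends 8
pid at 8 (size 4, align 4) → ends 12
start_time at 12 (size 1, align 1) → ends 13
cpu at 13 (size 1, align 1) → ends 14
refcount at 14 (size 1, align 1) → ends 15
pad 1 to align 2 for prio
prio at 16 (size 2, align 2) → ends 18
pad 2 to align 4 for rss
rss at 20 (size 8, align 4) → ends 28
lock at 28 (size 1, align 1) → ends 29
pad 3 to align 4 for uid
uid at 32 (size 4, align 4) → ends 36
total 36 bytes, alignment 4
data bytes 27, size 36 → padding 9

9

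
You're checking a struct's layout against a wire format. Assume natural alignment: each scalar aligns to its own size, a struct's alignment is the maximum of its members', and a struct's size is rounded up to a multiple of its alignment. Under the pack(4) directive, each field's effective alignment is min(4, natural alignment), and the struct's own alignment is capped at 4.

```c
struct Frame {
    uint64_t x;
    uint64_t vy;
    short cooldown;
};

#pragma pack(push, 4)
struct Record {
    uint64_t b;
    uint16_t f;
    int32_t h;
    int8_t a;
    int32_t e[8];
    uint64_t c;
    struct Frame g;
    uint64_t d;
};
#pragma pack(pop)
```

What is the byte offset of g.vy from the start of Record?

68

Frame: @0: x [8B, align 8] → 8; @8: vy [8B, align 8] → 16; @16: cooldown [2B, align 2] → 18; +6 tail pad (align 8); size 24, align 8
@0: b [8B, align 4] → 8
@8: f [2B, align 2] → 10
+2 pad (align 4)
@12: h [4B, align 4] → 16
@16: a [1B, align 1] → 17
+3 pad (align 4)
@20: e [32B, align 4] → 52
@52: c [8B, align 4] → 60
@60: g [24B, align 4] → 84
within Frame: vy at 8
60 + 8 = 68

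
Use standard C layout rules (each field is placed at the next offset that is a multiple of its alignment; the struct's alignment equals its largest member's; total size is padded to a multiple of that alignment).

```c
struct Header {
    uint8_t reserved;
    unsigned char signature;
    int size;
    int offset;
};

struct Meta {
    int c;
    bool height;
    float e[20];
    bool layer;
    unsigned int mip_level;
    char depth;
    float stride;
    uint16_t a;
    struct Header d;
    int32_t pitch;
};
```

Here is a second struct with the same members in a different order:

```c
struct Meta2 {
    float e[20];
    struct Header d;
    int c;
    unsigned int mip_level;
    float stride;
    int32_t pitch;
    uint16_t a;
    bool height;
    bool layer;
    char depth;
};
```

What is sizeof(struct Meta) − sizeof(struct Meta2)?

Header: reserved at 0 (size 1, align 1) → ends 1; signature at 1 (size 1, align 1) → ends 2; pad 2 to align 4 for size; size at 4 (size 4, align 4) → ends 8; offset at 8 (size 4, align 4) → ends 12; total 12 bytes, alignment 4
c at 0 (size 4, align 4) → ends 4
height at 4 (size 1, align 1) → ends 5
pad 3 to align 4 for e
e at 8 (size 80, align 4) → ends 88
layer at 88 (size 1, align 1) → ends 89
pad 3 to align 4 for mip_level
mip_level at 92 (size 4, align 4) → ends 96
depth at 96 (size 1, align 1) → ends 97
pad 3 to align 4 for stride
stride at 100 (size 4, align 4) → ends 104
a at 104 (size 2, align 2) → ends 106
pad 2 to align 4 for d
d at 108 (size 12, align 4) → ends 120
pitch at 120 (size 4, align 4) → ends 124
total 124 bytes, alignment 4
— Meta2 —
e at 0 (size 80, align 4) → ends 80
d at 80 (size 12, align 4) → ends 92
c at 92 (size 4, align 4) → ends 96
mip_level at 96 (size 4, align 4) → ends 100
stride at 100 (size 4, align 4) → ends 104
pitch at 104 (size 4, align 4) → ends 108
a at 108 (size 2, align 2) → ends 110
height at 110 (size 1, align 1) → ends 111
layer at 111 (size 1, align 1) → ends 112
depth at 112 (size 1, align 1) → ends 113
tail pad 3 to reach multiple of 4
total 116 bytes, alignment 4
124 − 116 = 8

8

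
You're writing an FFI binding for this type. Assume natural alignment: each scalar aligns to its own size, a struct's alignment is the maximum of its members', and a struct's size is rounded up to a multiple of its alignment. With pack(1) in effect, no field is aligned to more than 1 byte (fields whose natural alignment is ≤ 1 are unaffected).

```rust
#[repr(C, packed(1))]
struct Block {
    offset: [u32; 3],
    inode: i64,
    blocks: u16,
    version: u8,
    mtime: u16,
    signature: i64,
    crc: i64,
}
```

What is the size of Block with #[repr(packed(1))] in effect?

offset at 0 (size 12, align 1) → ends 12
inode at 12 (size 8, align 1) → ends 20
blocks at 20 (size 2, align 1) → ends 22
version at 22 (size 1, align 1) → ends 23
mtime at 23 (size 2, align 1) → ends 25
signature at 25 (size 8, align 1) → ends 33
crc at 33 (size 8, align 1) → ends 41
total 41 bytes, alignment 1

41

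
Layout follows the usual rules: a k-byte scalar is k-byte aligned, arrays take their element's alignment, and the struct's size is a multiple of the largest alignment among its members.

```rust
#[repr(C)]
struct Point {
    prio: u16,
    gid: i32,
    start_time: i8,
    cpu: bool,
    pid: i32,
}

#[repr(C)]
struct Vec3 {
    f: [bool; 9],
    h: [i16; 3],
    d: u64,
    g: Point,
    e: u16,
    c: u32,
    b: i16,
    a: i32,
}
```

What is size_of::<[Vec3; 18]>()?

1008

Point: 0..2  prio  (2B, 2-aligned); 2..4  -- padding (2B); 4..8  gid  (4B, 4-aligned); 8..9  start_time  (1B, 1-aligned); 9..10  cpu  (1B, 1-aligned); 10..12  -- padding (2B); 12..16  pid  (4B, 4-aligned); sizeof = 16, alignof = 4
0..9  f  (9B, 1-aligned)
9..10  -- padding (1B)
10..16  h  (6B, 2-aligned)
16..24  d  (8B, 8-aligned)
24..40  g  (16B, 4-aligned)
40..42  e  (2B, 2-aligned)
42..44  -- padding (2B)
44..48  c  (4B, 4-aligned)
48..50  b  (2B, 2-aligned)
50..52  -- padding (2B)
52..56  a  (4B, 4-aligned)
sizeof = 56, alignof = 8
array of 18: 18 × 56 = 1008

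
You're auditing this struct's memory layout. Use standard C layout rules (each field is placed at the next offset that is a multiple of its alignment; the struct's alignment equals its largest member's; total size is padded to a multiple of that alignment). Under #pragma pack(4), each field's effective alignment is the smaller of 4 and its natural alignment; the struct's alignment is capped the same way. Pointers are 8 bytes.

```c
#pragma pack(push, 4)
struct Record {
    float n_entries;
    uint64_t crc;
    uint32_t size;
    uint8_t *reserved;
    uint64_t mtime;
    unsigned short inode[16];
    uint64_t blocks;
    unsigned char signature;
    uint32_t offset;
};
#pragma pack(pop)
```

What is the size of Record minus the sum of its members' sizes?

n_entries at 0 (size 4, align 4) → ends 4
crc at 4 (size 8, align 4) → ends 12
size at 12 (size 4, align 4) → ends 16
reserved at 16 (size 8, align 4) → ends 24
mtime at 24 (size 8, align 4) → ends 32
inode at 32 (size 32, align 2) → ends 64
blocks at 64 (size 8, align 4) → ends 72
signature at 72 (size 1, align 1) → ends 73
pad 3 to align 4 for offset
offset at 76 (size 4, align 4) → ends 80
total 80 bytes, alignment 4
data bytes 77, size 80 → padding 3

3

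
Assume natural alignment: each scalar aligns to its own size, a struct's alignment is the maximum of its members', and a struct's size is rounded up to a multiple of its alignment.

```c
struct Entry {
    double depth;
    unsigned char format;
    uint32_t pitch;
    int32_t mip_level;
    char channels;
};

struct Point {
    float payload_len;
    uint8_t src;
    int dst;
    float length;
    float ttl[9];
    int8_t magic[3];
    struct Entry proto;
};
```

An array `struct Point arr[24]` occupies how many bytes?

1920

Entry: 0..8  depth  (8B, 8-aligned); 8..9  format  (1B, 1-aligned); 9..12  -- padding (3B); 12..16  pitch  (4B, 4-aligned); 16..20  mip_level  (4B, 4-aligned); 20..21  channels  (1B, 1-aligned); 21..24  -- tail padding (3B); sizeof = 24, alignof = 8
0..4  payload_len  (4B, 4-aligned)
4..5  src  (1B, 1-aligned)
5..8  -- padding (3B)
8..12  dst  (4B, 4-aligned)
12..16  length  (4B, 4-aligned)
16..52  ttl  (36B, 4-aligned)
52..55  magic  (3B, 1-aligned)
55..56  -- padding (1B)
56..80  proto  (24B, 8-aligned)
sizeof = 80, alignof = 8
array of 24: 24 × 80 = 1920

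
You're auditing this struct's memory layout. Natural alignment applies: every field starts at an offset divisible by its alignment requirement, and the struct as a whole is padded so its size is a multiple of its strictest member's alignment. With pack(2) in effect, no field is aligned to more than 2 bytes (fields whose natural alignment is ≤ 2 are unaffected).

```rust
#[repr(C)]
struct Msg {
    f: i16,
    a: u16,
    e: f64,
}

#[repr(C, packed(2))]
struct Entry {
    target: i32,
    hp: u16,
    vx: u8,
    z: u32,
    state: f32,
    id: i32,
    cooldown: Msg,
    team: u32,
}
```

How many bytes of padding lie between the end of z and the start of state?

Msg: f at 0 (size 2, align 2) → ends 2; a at 2 (size 2, align 2) → ends 4; pad 4 to align 8 for e; e at 8 (size 8, align 8) → ends 16; total 16 bytes, alignment 8
target at 0 (size 4, align 2) → ends 4
hp at 4 (size 2, align 2) → ends 6
vx at 6 (size 1, align 1) → ends 7
pad 1 to align 2 for z
z at 8 (size 4, align 2) → ends 12
state at 12 (size 4, align 2) → ends 16

0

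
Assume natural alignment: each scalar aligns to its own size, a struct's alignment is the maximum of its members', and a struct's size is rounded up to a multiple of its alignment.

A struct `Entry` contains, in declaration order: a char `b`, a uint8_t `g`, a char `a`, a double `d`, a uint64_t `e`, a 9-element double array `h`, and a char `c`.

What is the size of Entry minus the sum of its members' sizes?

12

@0: b [1B, align 1] → 1
@1: g [1B, align 1] → 2
@2: a [1B, align 1] → 3
+5 pad (align 8)
@8: d [8B, align 8] → 16
@16: e [8B, align 8] → 24
@24: h [72B, align 8] → 96
@96: c [1B, align 1] → 97
+7 tail pad (align 8)
size 104, align 8
data bytes 92, size 104 → padding 12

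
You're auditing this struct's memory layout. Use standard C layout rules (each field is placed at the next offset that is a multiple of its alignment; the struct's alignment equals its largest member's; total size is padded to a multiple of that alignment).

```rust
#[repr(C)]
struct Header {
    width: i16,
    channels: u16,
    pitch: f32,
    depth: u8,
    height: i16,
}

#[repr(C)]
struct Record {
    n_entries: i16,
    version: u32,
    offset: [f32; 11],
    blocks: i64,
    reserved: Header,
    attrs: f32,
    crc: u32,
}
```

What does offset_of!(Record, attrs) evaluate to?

Header: @0: width [2B, align 2] → 2; @2: channels [2B, align 2] → 4; @4: pitch [4B, align 4] → 8; @8: depth [1B, align 1] → 9; +1 pad (align 2); @10: height [2B, align 2] → 12; size 12, align 4
@0: n_entries [2B, align 2] → 2
+2 pad (align 4)
@4: version [4B, align 4] → 8
@8: offset [44B, align 4] → 52
+4 pad (align 8)
@56: blocks [8B, align 8] → 64
@64: reserved [12B, align 4] → 76
@76: attrs [4B, align 4] → 80

76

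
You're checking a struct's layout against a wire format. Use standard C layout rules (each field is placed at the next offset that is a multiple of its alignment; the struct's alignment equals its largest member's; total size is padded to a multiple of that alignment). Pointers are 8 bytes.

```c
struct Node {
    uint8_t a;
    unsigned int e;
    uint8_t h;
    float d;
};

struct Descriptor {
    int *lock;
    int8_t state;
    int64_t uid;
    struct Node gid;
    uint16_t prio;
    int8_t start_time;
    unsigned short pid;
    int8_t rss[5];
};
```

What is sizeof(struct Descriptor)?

Node: a at 0 (size 1, align 1) → ends 1; pad 3 to align 4 for e; e at 4 (size 4, align 4) → ends 8; h at 8 (size 1, align 1) → ends 9; pad 3 to align 4 for d; d at 12 (size 4, align 4) → ends 16; total 16 bytes, alignment 4
lock at 0 (size 8, align 8) → ends 8
state at 8 (size 1, align 1) → ends 9
pad 7 to align 8 for uid
uid at 16 (size 8, align 8) → ends 24
gid at 24 (size 16, align 4) → ends 40
prio at 40 (size 2, align 2) → ends 42
start_time at 42 (size 1, align 1) → ends 43
pad 1 to align 2 for pid
pid at 44 (size 2, align 2) → ends 46
rss at 46 (size 5, align 1) → ends 51
tail pad 5 to reach multiple of 8
total 56 bytes, alignment 8

56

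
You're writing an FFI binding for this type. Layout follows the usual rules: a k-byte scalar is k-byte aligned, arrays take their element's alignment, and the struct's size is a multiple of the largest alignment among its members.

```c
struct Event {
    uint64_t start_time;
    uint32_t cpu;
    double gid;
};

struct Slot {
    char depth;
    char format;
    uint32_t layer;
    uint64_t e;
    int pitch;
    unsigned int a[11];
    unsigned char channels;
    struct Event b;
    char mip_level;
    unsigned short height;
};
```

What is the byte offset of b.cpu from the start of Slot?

Event: start_time at 0 (size 8, align 8) → ends 8; cpu at 8 (size 4, align 4) → ends 12; pad 4 to align 8 for gid; gid at 16 (size 8, align 8) → ends 24; total 24 bytes, alignment 8
depth at 0 (size 1, align 1) → ends 1
format at 1 (size 1, align 1) → ends 2
pad 2 to align 4 for layer
layer at 4 (size 4, align 4) → ends 8
e at 8 (size 8, align 8) → ends 16
pitch at 16 (size 4, align 4) → ends 20
a at 20 (size 44, align 4) → ends 64
channels at 64 (size 1, align 1) → ends 65
pad 7 to align 8 for b
b at 72 (size 24, align 8) → ends 96
within Event: cpu at 8
72 + 8 = 80

80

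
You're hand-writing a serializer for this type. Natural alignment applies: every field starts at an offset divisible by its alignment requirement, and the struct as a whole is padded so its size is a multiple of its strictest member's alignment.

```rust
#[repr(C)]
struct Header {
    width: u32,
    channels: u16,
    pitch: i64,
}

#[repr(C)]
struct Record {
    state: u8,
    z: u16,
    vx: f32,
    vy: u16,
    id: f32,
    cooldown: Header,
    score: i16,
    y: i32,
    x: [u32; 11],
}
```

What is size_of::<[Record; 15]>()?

Header: 0..4  width  (4B, 4-aligned); 4..6  channels  (2B, 2-aligned); 6..8  -- padding (2B); 8..16  pitch  (8B, 8-aligned); sizeof = 16, alignof = 8
0..1  state  (1B, 1-aligned)
1..2  -- padding (1B)
2..4  z  (2B, 2-aligned)
4..8  vx  (4B, 4-aligned)
8..10  vy  (2B, 2-aligned)
10..12  -- padding (2B)
12..16  id  (4B, 4-aligned)
16..32  cooldown  (16B, 8-aligned)
32..34  score  (2B, 2-aligned)
34..36  -- padding (2B)
36..40  y  (4B, 4-aligned)
40..84  x  (44B, 4-aligned)
84..88  -- tail padding (4B)
sizeof = 88, alignof = 8
array of 15: 15 × 88 = 1320

1320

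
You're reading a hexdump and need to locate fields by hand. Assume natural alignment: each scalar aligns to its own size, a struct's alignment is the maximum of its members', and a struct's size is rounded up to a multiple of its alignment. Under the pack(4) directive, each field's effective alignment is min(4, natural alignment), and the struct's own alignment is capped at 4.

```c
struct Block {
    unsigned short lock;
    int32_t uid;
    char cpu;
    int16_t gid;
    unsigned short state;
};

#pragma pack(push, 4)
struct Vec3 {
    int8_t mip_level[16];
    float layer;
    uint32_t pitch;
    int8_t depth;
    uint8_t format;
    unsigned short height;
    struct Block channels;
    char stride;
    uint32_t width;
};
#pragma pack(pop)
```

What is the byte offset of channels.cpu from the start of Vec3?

36

Block: 0..2  lock  (2B, 2-aligned); 2..4  -- padding (2B); 4..8  uid  (4B, 4-aligned); 8..9  cpu  (1B, 1-aligned); 9..10  -- padding (1B); 10..12  gid  (2B, 2-aligned); 12..14  state  (2B, 2-aligned); 14..16  -- tail padding (2B); sizeof = 16, alignof = 4
0..16  mip_level  (16B, 1-aligned)
16..20  layer  (4B, 4-aligned)
20..24  pitch  (4B, 4-aligned)
24..25  depth  (1B, 1-aligned)
25..26  format  (1B, 1-aligned)
26..28  height  (2B, 2-aligned)
28..44  channels  (16B, 4-aligned)
within Block: cpu at 8
28 + 8 = 36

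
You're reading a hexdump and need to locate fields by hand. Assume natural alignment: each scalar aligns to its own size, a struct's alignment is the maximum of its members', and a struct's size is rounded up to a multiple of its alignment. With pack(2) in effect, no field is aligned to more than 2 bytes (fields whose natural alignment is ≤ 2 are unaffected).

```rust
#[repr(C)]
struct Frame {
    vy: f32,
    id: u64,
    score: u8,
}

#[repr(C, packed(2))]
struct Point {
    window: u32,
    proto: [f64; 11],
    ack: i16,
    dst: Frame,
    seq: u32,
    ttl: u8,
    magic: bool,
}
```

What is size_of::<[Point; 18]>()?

Frame: @0: vy [4B, align 4] → 4; +4 pad (align 8); @8: id [8B, align 8] → 16; @16: score [1B, align 1] → 17; +7 tail pad (align 8); size 24, align 8
@0: window [4B, align 2] → 4
@4: proto [88B, align 2] → 92
@92: ack [2B, align 2] → 94
@94: dst [24B, align 2] → 118
@118: seq [4B, align 2] → 122
@122: ttl [1B, align 1] → 123
@123: magic [1B, align 1] → 124
size 124, align 2
array of 18: 18 × 124 = 2232

2232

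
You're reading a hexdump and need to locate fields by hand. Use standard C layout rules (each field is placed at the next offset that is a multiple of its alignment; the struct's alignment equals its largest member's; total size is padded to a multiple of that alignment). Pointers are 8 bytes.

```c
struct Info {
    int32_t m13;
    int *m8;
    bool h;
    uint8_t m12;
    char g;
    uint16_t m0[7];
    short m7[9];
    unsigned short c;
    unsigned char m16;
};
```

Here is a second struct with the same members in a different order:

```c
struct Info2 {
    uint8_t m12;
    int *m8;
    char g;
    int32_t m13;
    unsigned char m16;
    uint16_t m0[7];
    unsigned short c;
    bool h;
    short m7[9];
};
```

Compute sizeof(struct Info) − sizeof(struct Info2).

-8

0..4  m13  (4B, 4-aligned)
4..8  -- padding (4B)
8..16  m8  (8B, 8-aligned)
16..17  h  (1B, 1-aligned)
17..18  m12  (1B, 1-aligned)
18..19  g  (1B, 1-aligned)
19..20  -- padding (1B)
20..34  m0  (14B, 2-aligned)
34..52  m7  (18B, 2-aligned)
52..54  c  (2B, 2-aligned)
54..55  m16  (1B, 1-aligned)
55..56  -- tail padding (1B)
sizeof = 56, alignof = 8
— Info2 —
0..1  m12  (1B, 1-aligned)
1..8  -- padding (7B)
8..16  m8  (8B, 8-aligned)
16..17  g  (1B, 1-aligned)
17..20  -- padding (3B)
20..24  m13  (4B, 4-aligned)
24..25  m16  (1B, 1-aligned)
25..26  -- padding (1B)
26..40  m0  (14B, 2-aligned)
40..42  c  (2B, 2-aligned)
42..43  h  (1B, 1-aligned)
43..44  -- padding (1B)
44..62  m7  (18B, 2-aligned)
62..64  -- tail padding (2B)
sizeof = 64, alignof = 8
56 − 64 = -8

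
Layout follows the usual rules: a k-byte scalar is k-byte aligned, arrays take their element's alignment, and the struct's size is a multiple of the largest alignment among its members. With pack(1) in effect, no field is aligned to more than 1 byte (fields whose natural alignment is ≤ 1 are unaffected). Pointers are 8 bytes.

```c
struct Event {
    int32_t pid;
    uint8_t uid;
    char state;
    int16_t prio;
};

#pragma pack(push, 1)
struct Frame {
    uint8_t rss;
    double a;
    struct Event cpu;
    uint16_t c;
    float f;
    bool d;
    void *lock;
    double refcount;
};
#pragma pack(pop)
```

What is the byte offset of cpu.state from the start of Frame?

Event: pid at 0 (size 4, align 4) → ends 4; uid at 4 (size 1, align 1) → ends 5; state at 5 (size 1, align 1) → ends 6; prio at 6 (size 2, align 2) → ends 8; total 8 bytes, alignment 4
rss at 0 (size 1, align 1) → ends 1
a at 1 (size 8, align 1) → ends 9
cpu at 9 (size 8, align 1) → ends 17
within Event: state at 5
9 + 5 = 14

14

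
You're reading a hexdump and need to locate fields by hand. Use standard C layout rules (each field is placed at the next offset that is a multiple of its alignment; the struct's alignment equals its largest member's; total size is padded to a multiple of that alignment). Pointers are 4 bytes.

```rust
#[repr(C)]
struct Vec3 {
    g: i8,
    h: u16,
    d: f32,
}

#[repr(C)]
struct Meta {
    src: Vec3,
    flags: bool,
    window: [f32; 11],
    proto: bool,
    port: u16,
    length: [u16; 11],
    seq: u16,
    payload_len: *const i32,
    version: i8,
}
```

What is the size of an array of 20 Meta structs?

1840

Vec3: @0: g [1B, align 1] → 1; +1 pad (align 2); @2: h [2B, align 2] → 4; @4: d [4B, align 4] → 8; size 8, align 4
@0: src [8B, align 4] → 8
@8: flags [1B, align 1] → 9
+3 pad (align 4)
@12: window [44B, align 4] → 56
@56: proto [1B, align 1] → 57
+1 pad (align 2)
@58: port [2B, align 2] → 60
@60: length [22B, align 2] → 82
@82: seq [2B, align 2] → 84
@84: payload_len [4B, align 4] → 88
@88: version [1B, align 1] → 89
+3 tail pad (align 4)
size 92, align 4
array of 20: 20 × 92 = 1840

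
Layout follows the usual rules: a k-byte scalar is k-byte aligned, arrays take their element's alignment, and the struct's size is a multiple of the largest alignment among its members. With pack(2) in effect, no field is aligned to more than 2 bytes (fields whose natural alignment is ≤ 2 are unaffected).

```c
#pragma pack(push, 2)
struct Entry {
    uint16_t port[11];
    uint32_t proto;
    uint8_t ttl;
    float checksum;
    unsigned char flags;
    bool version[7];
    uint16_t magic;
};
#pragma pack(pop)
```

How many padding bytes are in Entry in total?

1

port at 0 (size 22, align 2) → ends 22
proto at 22 (size 4, align 2) → ends 26
ttl at 26 (size 1, align 1) → ends 27
pad 1 to align 2 for checksum
checksum at 28 (size 4, align 2) → ends 32
flags at 32 (size 1, align 1) → ends 33
version at 33 (size 7, align 1) → ends 40
magic at 40 (size 2, align 2) → ends 42
total 42 bytes, alignment 2
data bytes 41, size 42 → padding 1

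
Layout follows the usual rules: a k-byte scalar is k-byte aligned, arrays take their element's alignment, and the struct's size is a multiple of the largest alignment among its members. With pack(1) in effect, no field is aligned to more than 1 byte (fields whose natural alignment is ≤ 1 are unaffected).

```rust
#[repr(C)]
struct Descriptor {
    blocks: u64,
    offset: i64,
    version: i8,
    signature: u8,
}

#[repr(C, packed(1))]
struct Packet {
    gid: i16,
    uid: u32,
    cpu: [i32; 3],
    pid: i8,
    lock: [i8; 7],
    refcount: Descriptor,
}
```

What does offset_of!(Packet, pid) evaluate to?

18

Descriptor: @0: blocks [8B, align 8] → 8; @8: offset [8B, align 8] → 16; @16: version [1B, align 1] → 17; @17: signature [1B, align 1] → 18; +6 tail pad (align 8); size 24, align 8
@0: gid [2B, align 1] → 2
@2: uid [4B, align 1] → 6
@6: cpu [12B, align 1] → 18
@18: pid [1B, align 1] → 19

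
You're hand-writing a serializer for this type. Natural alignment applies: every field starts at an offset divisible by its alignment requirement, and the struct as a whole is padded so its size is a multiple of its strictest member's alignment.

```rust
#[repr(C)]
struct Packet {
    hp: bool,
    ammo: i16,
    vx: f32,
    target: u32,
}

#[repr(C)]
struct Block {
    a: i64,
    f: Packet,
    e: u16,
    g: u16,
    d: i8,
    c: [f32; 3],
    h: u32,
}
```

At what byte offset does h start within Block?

40

Packet: hp at 0 (size 1, align 1) → ends 1; pad 1 to align 2 for ammo; ammo at 2 (size 2, align 2) → ends 4; vx at 4 (size 4, align 4) → ends 8; target at 8 (size 4, align 4) → ends 12; total 12 bytes, alignment 4
a at 0 (size 8, align 8) → ends 8
f at 8 (size 12, align 4) → ends 20
e at 20 (size 2, align 2) → ends 22
g at 22 (size 2, align 2) → ends 24
d at 24 (size 1, align 1) → ends 25
pad 3 to align 4 for c
c at 28 (size 12, align 4) → ends 40
h at 40 (size 4, align 4) → ends 44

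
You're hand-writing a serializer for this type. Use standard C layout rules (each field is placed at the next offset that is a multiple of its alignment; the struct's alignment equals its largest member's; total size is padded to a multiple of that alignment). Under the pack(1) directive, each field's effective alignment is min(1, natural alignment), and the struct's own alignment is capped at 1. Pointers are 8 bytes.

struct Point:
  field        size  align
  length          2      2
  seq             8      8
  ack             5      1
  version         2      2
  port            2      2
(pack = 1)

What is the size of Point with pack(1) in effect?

0..2  length  (2B, 1-aligned)
2..10  seq  (8B, 1-aligned)
10..15  ack  (5B, 1-aligned)
15..17  version  (2B, 1-aligned)
17..19  port  (2B, 1-aligned)
sizeof = 19, alignof = 1

19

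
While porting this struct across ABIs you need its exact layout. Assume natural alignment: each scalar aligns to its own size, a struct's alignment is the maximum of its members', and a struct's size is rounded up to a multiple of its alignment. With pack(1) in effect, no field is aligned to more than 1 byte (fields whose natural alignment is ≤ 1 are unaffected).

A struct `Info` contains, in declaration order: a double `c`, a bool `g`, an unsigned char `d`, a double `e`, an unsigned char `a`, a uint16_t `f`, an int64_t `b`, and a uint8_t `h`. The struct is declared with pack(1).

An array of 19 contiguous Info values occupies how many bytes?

c at 0 (size 8, align 1) → ends 8
g at 8 (size 1, align 1) → ends 9
d at 9 (size 1, align 1) → ends 10
e at 10 (size 8, align 1) → ends 18
a at 18 (size 1, align 1) → ends 19
f at 19 (size 2, align 1) → ends 21
b at 21 (size 8, align 1) → ends 29
h at 29 (size 1, align 1) → ends 30
total 30 bytes, alignment 1
array of 19: 19 × 30 = 570

570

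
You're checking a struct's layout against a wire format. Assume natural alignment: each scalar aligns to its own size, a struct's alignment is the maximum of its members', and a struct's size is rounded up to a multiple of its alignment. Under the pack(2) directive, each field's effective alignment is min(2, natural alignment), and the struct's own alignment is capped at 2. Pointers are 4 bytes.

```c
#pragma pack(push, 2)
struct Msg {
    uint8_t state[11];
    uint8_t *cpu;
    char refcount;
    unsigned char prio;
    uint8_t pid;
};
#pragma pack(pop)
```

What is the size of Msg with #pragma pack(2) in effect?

20

@0: state [11B, align 1] → 11
+1 pad (align 2)
@12: cpu [4B, align 2] → 16
@16: refcount [1B, align 1] → 17
@17: prio [1B, align 1] → 18
@18: pid [1B, align 1] → 19
+1 tail pad (align 2)
size 20, align 2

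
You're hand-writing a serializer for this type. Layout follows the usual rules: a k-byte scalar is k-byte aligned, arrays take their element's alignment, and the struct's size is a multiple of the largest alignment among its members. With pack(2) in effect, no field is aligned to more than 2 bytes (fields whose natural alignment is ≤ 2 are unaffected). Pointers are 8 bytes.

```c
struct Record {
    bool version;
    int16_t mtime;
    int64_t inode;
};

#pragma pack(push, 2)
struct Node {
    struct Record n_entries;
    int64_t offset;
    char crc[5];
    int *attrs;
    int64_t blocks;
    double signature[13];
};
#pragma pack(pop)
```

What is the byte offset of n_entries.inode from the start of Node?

8

Record: @0: version [1B, align 1] → 1; +1 pad (align 2); @2: mtime [2B, align 2] → 4; +4 pad (align 8); @8: inode [8B, align 8] → 16; size 16, align 8
@0: n_entries [16B, align 2] → 16
within Record: inode at 8
0 + 8 = 8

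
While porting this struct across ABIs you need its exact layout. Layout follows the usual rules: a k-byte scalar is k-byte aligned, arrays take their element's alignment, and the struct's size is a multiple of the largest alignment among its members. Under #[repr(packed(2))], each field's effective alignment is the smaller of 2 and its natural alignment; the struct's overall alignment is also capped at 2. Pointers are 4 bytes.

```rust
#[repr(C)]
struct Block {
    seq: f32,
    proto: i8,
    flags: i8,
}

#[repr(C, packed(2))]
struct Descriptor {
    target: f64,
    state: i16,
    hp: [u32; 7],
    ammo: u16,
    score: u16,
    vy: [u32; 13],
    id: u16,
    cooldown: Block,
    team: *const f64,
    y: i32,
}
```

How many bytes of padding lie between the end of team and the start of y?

0

Block: @0: seq [4B, align 4] → 4; @4: proto [1B, align 1] → 5; @5: flags [1B, align 1] → 6; +2 tail pad (align 4); size 8, align 4
@0: target [8B, align 2] → 8
@8: state [2B, align 2] → 10
@10: hp [28B, align 2] → 38
@38: ammo [2B, align 2] → 40
@40: score [2B, align 2] → 42
@42: vy [52B, align 2] → 94
@94: id [2B, align 2] → 96
@96: cooldown [8B, align 2] → 104
@104: team [4B, align 2] → 108
@108: y [4B, align 2] → 112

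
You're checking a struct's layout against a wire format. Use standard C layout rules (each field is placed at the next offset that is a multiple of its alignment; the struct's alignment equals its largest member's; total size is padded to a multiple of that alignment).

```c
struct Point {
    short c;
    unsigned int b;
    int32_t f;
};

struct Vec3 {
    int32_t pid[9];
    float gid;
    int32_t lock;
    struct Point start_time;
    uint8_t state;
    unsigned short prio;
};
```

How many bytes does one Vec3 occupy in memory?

Point: 0..2  c  (2B, 2-aligned); 2..4  -- padding (2B); 4..8  b  (4B, 4-aligned); 8..12  f  (4B, 4-aligned); sizeof = 12, alignof = 4
0..36  pid  (36B, 4-aligned)
36..40  gid  (4B, 4-aligned)
40..44  lock  (4B, 4-aligned)
44..56  start_time  (12B, 4-aligned)
56..57  state  (1B, 1-aligned)
57..58  -- padding (1B)
58..60  prio  (2B, 2-aligned)
sizeof = 60, alignof = 4

60 bytes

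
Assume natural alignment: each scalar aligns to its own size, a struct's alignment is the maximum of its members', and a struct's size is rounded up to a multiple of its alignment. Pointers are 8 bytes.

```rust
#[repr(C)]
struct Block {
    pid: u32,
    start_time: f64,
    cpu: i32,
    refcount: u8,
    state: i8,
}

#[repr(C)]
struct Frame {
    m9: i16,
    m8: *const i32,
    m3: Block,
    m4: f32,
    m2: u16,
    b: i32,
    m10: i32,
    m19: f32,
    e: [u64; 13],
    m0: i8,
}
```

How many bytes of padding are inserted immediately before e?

4

Block: pid at 0 (size 4, align 4) → ends 4; pad 4 to align 8 for start_time; start_time at 8 (size 8, align 8) → ends 16; cpu at 16 (size 4, align 4) → ends 20; refcount at 20 (size 1, align 1) → ends 21; state at 21 (size 1, align 1) → ends 22; tail pad 2 to reach multiple of 8; total 24 bytes, alignment 8
m9 at 0 (size 2, align 2) → ends 2
pad 6 to align 8 for m8
m8 at 8 (size 8, align 8) → ends 16
m3 at 16 (size 24, align 8) → ends 40
m4 at 40 (size 4, align 4) → ends 44
m2 at 44 (size 2, align 2) → ends 46
pad 2 to align 4 for b
b at 48 (size 4, align 4) → ends 52
m10 at 52 (size 4, align 4) → ends 56
m19 at 56 (size 4, align 4) → ends 60
pad 4 to align 8 for e
e at 64 (size 104, align 8) → ends 168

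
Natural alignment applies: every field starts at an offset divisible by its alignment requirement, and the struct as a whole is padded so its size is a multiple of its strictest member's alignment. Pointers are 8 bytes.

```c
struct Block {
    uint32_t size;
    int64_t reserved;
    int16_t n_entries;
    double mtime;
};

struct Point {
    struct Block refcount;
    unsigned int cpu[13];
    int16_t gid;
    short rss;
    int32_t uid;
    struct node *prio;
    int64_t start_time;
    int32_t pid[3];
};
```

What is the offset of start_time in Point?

104

Block: @0: size [4B, align 4] → 4; +4 pad (align 8); @8: reserved [8B, align 8] → 16; @16: n_entries [2B, align 2] → 18; +6 pad (align 8); @24: mtime [8B, align 8] → 32; size 32, align 8
@0: refcount [32B, align 8] → 32
@32: cpu [52B, align 4] → 84
@84: gid [2B, align 2] → 86
@86: rss [2B, align 2] → 88
@88: uid [4B, align 4] → 92
+4 pad (align 8)
@96: prio [8B, align 8] → 104
@104: start_time [8B, align 8] → 112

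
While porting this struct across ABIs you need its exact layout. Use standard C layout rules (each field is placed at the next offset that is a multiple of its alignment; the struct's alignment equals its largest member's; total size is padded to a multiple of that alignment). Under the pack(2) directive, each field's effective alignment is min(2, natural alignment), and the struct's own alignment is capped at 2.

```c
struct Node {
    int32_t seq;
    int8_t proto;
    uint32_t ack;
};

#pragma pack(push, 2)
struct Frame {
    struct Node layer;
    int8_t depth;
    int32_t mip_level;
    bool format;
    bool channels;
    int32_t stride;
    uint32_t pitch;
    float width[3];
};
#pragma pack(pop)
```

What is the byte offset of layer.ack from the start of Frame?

8

Node: @0: seq [4B, align 4] → 4; @4: proto [1B, align 1] → 5; +3 pad (align 4); @8: ack [4B, align 4] → 12; size 12, align 4
@0: layer [12B, align 2] → 12
within Node: ack at 8
0 + 8 = 8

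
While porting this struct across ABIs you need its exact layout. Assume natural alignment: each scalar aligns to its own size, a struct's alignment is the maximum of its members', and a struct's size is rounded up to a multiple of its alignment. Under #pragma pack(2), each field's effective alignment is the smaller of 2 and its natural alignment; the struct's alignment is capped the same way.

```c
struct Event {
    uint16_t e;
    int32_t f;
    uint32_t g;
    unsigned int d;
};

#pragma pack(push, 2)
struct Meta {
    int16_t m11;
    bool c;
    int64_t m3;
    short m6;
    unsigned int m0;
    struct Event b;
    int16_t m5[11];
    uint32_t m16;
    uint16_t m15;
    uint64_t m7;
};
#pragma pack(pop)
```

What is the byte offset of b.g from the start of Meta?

26

Event: e at 0 (size 2, align 2) → ends 2; pad 2 to align 4 for f; f at 4 (size 4, align 4) → ends 8; g at 8 (size 4, align 4) → ends 12; d at 12 (size 4, align 4) → ends 16; total 16 bytes, alignment 4
m11 at 0 (size 2, align 2) → ends 2
c at 2 (size 1, align 1) → ends 3
pad 1 to align 2 for m3
m3 at 4 (size 8, align 2) → ends 12
m6 at 12 (size 2, align 2) → ends 14
m0 at 14 (size 4, align 2) → ends 18
b at 18 (size 16, align 2) → ends 34
within Event: g at 8
18 + 8 = 26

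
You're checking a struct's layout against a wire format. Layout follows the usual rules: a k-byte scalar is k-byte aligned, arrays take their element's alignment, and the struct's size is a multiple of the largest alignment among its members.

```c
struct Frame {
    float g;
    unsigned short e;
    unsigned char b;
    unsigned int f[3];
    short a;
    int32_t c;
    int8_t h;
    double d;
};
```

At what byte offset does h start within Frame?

@0: g [4B, align 4] → 4
@4: e [2B, align 2] → 6
@6: b [1B, align 1] → 7
+1 pad (align 4)
@8: f [12B, align 4] → 20
@20: a [2B, align 2] → 22
+2 pad (align 4)
@24: c [4B, align 4] → 28
@28: h [1B, align 1] → 29

28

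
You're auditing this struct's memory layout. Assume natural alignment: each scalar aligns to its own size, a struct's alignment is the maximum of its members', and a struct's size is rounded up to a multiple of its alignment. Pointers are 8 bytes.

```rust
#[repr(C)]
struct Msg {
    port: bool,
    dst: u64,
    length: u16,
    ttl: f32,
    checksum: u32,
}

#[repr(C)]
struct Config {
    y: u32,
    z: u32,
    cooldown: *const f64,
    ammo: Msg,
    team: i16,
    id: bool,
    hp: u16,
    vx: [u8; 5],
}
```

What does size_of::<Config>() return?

64 bytes

Msg: @0: port [1B, align 1] → 1; +7 pad (align 8); @8: dst [8B, align 8] → 16; @16: length [2B, align 2] → 18; +2 pad (align 4); @20: ttl [4B, align 4] → 24; @24: checksum [4B, align 4] → 28; +4 tail pad (align 8); size 32, align 8
@0: y [4B, align 4] → 4
@4: z [4B, align 4] → 8
@8: cooldown [8B, align 8] → 16
@16: ammo [32B, align 8] → 48
@48: team [2B, align 2] → 50
@50: id [1B, align 1] → 51
+1 pad (align 2)
@52: hp [2B, align 2] → 54
@54: vx [5B, align 1] → 59
+5 tail pad (align 8)
size 64, align 8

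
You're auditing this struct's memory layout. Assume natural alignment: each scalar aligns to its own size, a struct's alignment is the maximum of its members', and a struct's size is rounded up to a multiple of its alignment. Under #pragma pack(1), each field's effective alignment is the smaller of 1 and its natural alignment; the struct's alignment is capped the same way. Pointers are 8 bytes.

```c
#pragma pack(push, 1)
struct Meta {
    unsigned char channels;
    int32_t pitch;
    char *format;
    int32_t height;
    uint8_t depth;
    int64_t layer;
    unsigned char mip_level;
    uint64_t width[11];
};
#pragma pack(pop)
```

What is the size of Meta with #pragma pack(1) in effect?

0..1  channels  (1B, 1-aligned)
1..5  pitch  (4B, 1-aligned)
5..13  format  (8B, 1-aligned)
13..17  height  (4B, 1-aligned)
17..18  depth  (1B, 1-aligned)
18..26  layer  (8B, 1-aligned)
26..27  mip_level  (1B, 1-aligned)
27..115  width  (88B, 1-aligned)
sizeof = 115, alignof = 1

115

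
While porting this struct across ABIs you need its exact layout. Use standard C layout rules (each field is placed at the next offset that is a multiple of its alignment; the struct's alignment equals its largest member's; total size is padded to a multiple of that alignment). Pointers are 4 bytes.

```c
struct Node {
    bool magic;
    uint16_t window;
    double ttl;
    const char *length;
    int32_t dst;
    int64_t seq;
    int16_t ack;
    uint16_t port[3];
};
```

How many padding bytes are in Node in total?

5

@0: magic [1B, align 1] → 1
+1 pad (align 2)
@2: window [2B, align 2] → 4
+4 pad (align 8)
@8: ttl [8B, align 8] → 16
@16: length [4B, align 4] → 20
@20: dst [4B, align 4] → 24
@24: seq [8B, align 8] → 32
@32: ack [2B, align 2] → 34
@34: port [6B, align 2] → 40
size 40, align 8
data bytes 35, size 40 → padding 5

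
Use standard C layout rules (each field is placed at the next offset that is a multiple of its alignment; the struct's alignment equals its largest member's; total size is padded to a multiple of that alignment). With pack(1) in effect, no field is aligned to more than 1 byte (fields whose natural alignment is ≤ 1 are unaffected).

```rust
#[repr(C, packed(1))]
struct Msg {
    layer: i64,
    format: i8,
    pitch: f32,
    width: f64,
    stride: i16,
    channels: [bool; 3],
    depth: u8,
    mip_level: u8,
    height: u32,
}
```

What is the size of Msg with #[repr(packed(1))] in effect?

@0: layer [8B, align 1] → 8
@8: format [1B, align 1] → 9
@9: pitch [4B, align 1] → 13
@13: width [8B, align 1] → 21
@21: stride [2B, align 1] → 23
@23: channels [3B, align 1] → 26
@26: depth [1B, align 1] → 27
@27: mip_level [1B, align 1] → 28
@28: height [4B, align 1] → 32
size 32, align 1

32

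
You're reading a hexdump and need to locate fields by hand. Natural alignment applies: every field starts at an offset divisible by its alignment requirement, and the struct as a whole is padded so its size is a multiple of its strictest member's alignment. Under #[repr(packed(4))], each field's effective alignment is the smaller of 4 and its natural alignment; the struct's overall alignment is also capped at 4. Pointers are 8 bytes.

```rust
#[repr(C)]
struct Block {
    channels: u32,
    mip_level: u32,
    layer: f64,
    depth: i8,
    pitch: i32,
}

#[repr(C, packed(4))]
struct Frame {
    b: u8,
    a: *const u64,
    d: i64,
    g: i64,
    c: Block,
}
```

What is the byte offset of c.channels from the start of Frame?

Block: 0..4  channels  (4B, 4-aligned); 4..8  mip_level  (4B, 4-aligned); 8..16  layer  (8B, 8-aligned); 16..17  depth  (1B, 1-aligned); 17..20  -- padding (3B); 20..24  pitch  (4B, 4-aligned); sizeof = 24, alignof = 8
0..1  b  (1B, 1-aligned)
1..4  -- padding (3B)
4..12  a  (8B, 4-aligned)
12..20  d  (8B, 4-aligned)
20..28  g  (8B, 4-aligned)
28..52  c  (24B, 4-aligned)
within Block: channels at 0
28 + 0 = 28

28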